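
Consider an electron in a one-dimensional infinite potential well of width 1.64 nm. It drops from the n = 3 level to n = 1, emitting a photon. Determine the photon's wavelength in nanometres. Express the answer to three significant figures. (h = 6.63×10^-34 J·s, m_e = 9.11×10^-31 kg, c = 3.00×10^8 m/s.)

E_1 = h²/(8m_eL²) = 2.242×10^-20 J, so ΔE = (3² − 1²)E_1 = 1.794×10^-19 J.
λ = hc/ΔE = (6.63×10^-34·3.00×10^8)/1.794×10^-19 = 1.11×10^-6 m = 1.11×10^3 nm.

λ = 1.11×10^3 nm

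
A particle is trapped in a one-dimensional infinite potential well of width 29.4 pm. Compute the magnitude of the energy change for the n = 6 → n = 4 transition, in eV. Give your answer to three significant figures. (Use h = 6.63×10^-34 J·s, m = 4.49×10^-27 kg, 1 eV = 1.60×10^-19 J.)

|ΔE| = 1.77 eV

E_1 = h²/(8mL²) = 1.416×10^-20 J.
|ΔE| = |6² − 4²|·E_1 = 20·1.416×10^-20 J = 2.832×10^-19 J = 1.77 eV.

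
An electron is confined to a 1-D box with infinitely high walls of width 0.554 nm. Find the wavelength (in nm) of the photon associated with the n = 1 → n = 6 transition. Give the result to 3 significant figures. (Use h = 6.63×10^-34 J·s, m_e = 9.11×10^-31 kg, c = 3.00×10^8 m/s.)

E_1 = h²/(8m_eL²) = 1.965×10^-19 J, so ΔE = (6² − 1²)E_1 = 6.877×10^-18 J.
λ = hc/ΔE = (6.63×10^-34·3.00×10^8)/6.877×10^-18 = 2.89×10^-8 m = 28.9 nm.

λ = 28.9 nm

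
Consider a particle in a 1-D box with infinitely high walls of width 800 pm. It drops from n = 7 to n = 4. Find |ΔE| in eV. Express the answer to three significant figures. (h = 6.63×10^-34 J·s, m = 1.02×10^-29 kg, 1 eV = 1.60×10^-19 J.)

E_1 = h²/(8mL²) = 8.417×10^-21 J.
|ΔE| = |7² − 4²|·E_1 = 33·8.417×10^-21 J = 2.778×10^-19 J = 1.74 eV.

|ΔE| = 1.74 eV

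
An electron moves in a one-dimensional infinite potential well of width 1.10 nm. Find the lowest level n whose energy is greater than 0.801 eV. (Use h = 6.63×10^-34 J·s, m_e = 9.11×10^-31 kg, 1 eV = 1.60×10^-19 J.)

E_1 = h²/(8m_eL²) = 4.985×10^-20 J = 0.3116 eV.
Need n² > 0.801/0.3116 = 2.571, i.e. n > 1.603.
The smallest integer satisfying this is n = 2.

n = 2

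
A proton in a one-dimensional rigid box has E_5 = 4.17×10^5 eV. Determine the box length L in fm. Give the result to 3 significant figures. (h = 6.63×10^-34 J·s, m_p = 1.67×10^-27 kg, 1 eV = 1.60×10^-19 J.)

From E_n = n²h²/(8m_pL²), L = n·h/√(8m_pE_n).
E_5 = 4.17×10^5 eV = 6.672×10^-14 J, so L = 5·6.63×10^-34/√(8·1.67×10^-27·6.672×10^-14) = 1.11×10^-13 m = 111 fm.

L = 111 fm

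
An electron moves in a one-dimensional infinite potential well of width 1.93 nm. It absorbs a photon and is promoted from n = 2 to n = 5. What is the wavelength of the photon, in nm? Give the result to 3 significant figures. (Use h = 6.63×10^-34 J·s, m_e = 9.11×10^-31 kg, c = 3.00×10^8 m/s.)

λ = 585 nm

E_1 = h²/(8m_eL²) = 1.619×10^-20 J, so ΔE = (5² − 2²)E_1 = 3.400×10^-19 J.
λ = hc/ΔE = (6.63×10^-34·3.00×10^8)/3.400×10^-19 = 5.85×10^-7 m = 585 nm.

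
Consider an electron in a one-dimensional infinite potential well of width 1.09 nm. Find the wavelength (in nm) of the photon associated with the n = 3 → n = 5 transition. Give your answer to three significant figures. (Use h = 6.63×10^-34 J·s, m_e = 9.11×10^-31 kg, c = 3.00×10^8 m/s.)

λ = 245 nm

E_1 = h²/(8m_eL²) = 5.077×10^-20 J, so ΔE = (5² − 3²)E_1 = 8.123×10^-19 J.
λ = hc/ΔE = (6.63×10^-34·3.00×10^8)/8.123×10^-19 = 2.45×10^-7 m = 245 nm.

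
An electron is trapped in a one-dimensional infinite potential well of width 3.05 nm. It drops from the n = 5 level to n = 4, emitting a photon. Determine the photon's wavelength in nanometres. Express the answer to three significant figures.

λ = 3.41×10^3 nm

E_1 = h²/(8m_eL²) = 6.477×10^-21 J, so ΔE = (5² − 4²)E_1 = 5.829×10^-20 J.
λ = hc/ΔE = (6.626×10^-34·2.998×10^8)/5.829×10^-20 = 3.41×10^-6 m = 3.41×10^3 nm.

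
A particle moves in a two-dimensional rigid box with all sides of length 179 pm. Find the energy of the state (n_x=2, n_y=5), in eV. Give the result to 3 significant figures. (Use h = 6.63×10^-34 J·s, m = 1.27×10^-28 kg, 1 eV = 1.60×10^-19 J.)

For a 2D rectangular well E = (h²/8m)·Σ n_i²/L_i² = (6.63×10^-34)²/(8·1.27×10^-28) · [2²/(179 pm)² + 5²/(179 pm)²].
Evaluating gives E = 3.916×10^-19 J = 2.45 eV.

E = 2.45 eV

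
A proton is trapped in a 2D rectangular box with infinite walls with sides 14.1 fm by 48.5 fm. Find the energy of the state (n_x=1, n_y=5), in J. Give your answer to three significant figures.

For a 2D rectangular well E = (h²/8m_p)·Σ n_i²/L_i² = (6.626×10^-34)²/(8·1.673×10^-27) · [1²/(14.1 fm)² + 5²/(48.5 fm)²].
Evaluating gives E = 5.14×10^-13 J.

E = 5.14×10^-13 J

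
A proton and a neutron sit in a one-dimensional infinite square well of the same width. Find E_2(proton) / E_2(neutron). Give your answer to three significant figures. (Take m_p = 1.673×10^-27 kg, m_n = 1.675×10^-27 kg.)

E_n ∝ 1/m at fixed n and L, so the ratio is m_n/m_p = 1.675×10^-27/1.673×10^-27 = 1.00.

1.00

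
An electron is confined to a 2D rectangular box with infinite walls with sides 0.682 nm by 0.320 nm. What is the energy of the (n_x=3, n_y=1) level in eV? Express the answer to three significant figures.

For a 2D rectangular well E = (h²/8m_e)·Σ n_i²/L_i² = (6.626×10^-34)²/(8·9.109×10^-31) · [3²/(0.682 nm)² + 1²/(0.320 nm)²].
Evaluating gives E = 1.754×10^-18 J = 10.9 eV.

E = 10.9 eV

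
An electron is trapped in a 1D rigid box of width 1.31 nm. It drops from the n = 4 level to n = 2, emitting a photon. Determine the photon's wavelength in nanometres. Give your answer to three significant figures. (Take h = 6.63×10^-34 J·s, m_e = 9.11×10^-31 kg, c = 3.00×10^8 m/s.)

λ = 472 nm

E_1 = h²/(8m_eL²) = 3.515×10^-20 J, so ΔE = (4² − 2²)E_1 = 4.218×10^-19 J.
λ = hc/ΔE = (6.63×10^-34·3.00×10^8)/4.218×10^-19 = 4.72×10^-7 m = 472 nm.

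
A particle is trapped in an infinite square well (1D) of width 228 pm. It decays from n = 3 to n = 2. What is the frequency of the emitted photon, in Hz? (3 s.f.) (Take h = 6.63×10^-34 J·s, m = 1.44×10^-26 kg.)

E_1 = h²/(8mL²) = 7.340×10^-23 J and ΔE = (3² − 2²)E_1 = 3.670×10^-22 J.
f = ΔE/h = 3.670×10^-22/6.63×10^-34 = 5.54×10^11 Hz.

f = 5.54×10^11 Hz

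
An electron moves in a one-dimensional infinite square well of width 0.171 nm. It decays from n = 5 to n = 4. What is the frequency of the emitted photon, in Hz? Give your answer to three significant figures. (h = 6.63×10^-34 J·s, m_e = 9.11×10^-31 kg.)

f = 2.80×10^16 Hz

E_1 = h²/(8m_eL²) = 2.063×10^-18 J and ΔE = (5² − 4²)E_1 = 1.857×10^-17 J.
f = ΔE/h = 1.857×10^-17/6.63×10^-34 = 2.80×10^16 Hz.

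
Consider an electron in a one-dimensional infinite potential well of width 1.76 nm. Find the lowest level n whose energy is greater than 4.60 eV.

n = 7

E_1 = h²/(8m_eL²) = 1.945×10^-20 J = 0.1214 eV.
Need n² > 4.60/0.1214 = 37.89, i.e. n > 6.155.
The smallest integer satisfying this is n = 7.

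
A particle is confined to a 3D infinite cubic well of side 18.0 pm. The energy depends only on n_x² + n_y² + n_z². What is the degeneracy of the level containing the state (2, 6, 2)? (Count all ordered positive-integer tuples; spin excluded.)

degeneracy = 3

The level has n_x² + n_y² + n_z² = 44. The ordered positive-integer solutions are (2, 2, 6), (2, 6, 2), (6, 2, 2).
That gives 3 states.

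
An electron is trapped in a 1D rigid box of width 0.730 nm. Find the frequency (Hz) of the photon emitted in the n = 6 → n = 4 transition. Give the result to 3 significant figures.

E_1 = h²/(8m_eL²) = 1.131×10^-19 J and ΔE = (6² − 4²)E_1 = 2.262×10^-18 J.
f = ΔE/h = 2.262×10^-18/6.626×10^-34 = 3.41×10^15 Hz.

f = 3.41×10^15 Hz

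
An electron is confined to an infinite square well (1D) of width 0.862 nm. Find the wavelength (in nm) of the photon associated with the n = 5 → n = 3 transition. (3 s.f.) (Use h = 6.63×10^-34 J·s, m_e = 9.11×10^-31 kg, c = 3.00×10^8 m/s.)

λ = 153 nm

E_1 = h²/(8m_eL²) = 8.117×10^-20 J, so ΔE = (5² − 3²)E_1 = 1.299×10^-18 J.
λ = hc/ΔE = (6.63×10^-34·3.00×10^8)/1.299×10^-18 = 1.53×10^-7 m = 153 nm.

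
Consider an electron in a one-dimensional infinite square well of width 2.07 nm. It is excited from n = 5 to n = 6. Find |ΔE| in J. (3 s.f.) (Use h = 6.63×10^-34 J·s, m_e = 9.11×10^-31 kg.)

E_1 = h²/(8m_eL²) = 1.408×10^-20 J.
|ΔE| = |5² − 6²|·E_1 = 11·1.408×10^-20 J = 1.55×10^-19 J.

|ΔE| = 1.55×10^-19 J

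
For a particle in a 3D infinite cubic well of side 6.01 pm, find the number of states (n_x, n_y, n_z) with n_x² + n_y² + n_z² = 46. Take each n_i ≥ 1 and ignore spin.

The level has n_x² + n_y² + n_z² = 46. The ordered positive-integer solutions are (1, 3, 6), (1, 6, 3), (3, 1, 6), (3, 6, 1), (6, 1, 3), (6, 3, 1).
That gives 6 states.

degeneracy = 6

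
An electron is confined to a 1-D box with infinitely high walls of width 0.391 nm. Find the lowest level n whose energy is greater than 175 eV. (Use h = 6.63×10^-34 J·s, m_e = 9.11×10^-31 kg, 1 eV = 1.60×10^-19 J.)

E_1 = h²/(8m_eL²) = 3.945×10^-19 J = 2.466 eV.
Need n² > 175/2.466 = 70.97, i.e. n > 8.424.
The smallest integer satisfying this is n = 9.

n = 9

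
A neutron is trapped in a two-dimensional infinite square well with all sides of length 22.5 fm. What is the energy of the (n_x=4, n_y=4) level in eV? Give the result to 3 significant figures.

For a 2D rectangular well E = (h²/8m_n)·Σ n_i²/L_i² = (6.626×10^-34)²/(8·1.675×10^-27) · [4²/(22.5 fm)² + 4²/(22.5 fm)²].
Evaluating gives E = 2.071×10^-12 J = 1.29×10^7 eV.

E = 1.29×10^7 eV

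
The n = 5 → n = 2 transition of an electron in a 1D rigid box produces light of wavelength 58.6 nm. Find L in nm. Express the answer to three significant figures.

L = 0.611 nm

The photon carries ΔE = hc/λ = 6.626×10^-34·2.998×10^8/5.86×10^-8 m = 3.390×10^-18 J.
Since ΔE = (5² − 2²)E_1, E_1 = 1.614×10^-19 J, and L = h/√(8m_eE_1) = 6.11×10^-10 m = 0.611 nm.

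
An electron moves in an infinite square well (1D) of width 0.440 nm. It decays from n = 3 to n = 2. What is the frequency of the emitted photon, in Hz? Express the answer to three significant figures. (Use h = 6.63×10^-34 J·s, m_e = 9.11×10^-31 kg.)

f = 2.35×10^15 Hz

E_1 = h²/(8m_eL²) = 3.115×10^-19 J and ΔE = (3² − 2²)E_1 = 1.557×10^-18 J.
f = ΔE/h = 1.557×10^-18/6.63×10^-34 = 2.35×10^15 Hz.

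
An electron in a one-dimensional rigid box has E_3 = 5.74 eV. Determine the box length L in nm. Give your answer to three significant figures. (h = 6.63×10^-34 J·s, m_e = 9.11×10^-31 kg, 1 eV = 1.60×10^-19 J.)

From E_n = n²h²/(8m_eL²), L = n·h/√(8m_eE_n).
E_3 = 5.74 eV = 9.184×10^-19 J, so L = 3·6.63×10^-34/√(8·9.11×10^-31·9.184×10^-19) = 7.69×10^-10 m = 0.769 nm.

L = 0.769 nm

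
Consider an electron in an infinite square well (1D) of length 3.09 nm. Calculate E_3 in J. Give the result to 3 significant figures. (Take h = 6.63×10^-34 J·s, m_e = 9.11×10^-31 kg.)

E_3 = 5.69×10^-20 J

For an infinite well E_n = n²h²/(8m_eL²), so E_1 = h²/(8m_eL²) = (6.63×10^-34)²/(8·9.11×10^-31·(3.09×10^-9 m)²) = 6.317×10^-21 J.
Then E_3 = 3²·E_1 = 9·6.317×10^-21 J = 5.69×10^-20 J.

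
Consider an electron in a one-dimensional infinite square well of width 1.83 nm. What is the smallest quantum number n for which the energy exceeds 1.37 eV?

n = 4

E_1 = h²/(8m_eL²) = 1.799×10^-20 J = 0.1123 eV.
Need n² > 1.37/0.1123 = 12.20, i.e. n > 3.493.
The smallest integer satisfying this is n = 4.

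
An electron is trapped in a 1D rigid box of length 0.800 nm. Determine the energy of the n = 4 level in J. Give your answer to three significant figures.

E_4 = 1.51×10^-18 J

For an infinite well E_n = n²h²/(8m_eL²), so E_1 = h²/(8m_eL²) = (6.626×10^-34)²/(8·9.109×10^-31·(8.00×10^-10 m)²) = 9.414×10^-20 J.
Then E_4 = 4²·E_1 = 16·9.414×10^-20 J = 1.51×10^-18 J.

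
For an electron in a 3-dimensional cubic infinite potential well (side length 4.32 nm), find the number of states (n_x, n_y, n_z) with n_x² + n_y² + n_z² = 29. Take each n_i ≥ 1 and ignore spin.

degeneracy = 6

The level has n_x² + n_y² + n_z² = 29. The ordered positive-integer solutions are (2, 3, 4), (2, 4, 3), (3, 2, 4), (3, 4, 2), (4, 2, 3), (4, 3, 2).
That gives 6 states.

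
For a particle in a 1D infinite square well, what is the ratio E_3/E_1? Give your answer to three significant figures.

E_n ∝ n², so E_3/E_1 = 3²/1² = 9/1 = 9.00.

9.00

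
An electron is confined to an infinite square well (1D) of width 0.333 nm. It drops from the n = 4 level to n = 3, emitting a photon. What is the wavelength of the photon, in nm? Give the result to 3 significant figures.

λ = 52.2 nm

E_1 = h²/(8m_eL²) = 5.433×10^-19 J, so ΔE = (4² − 3²)E_1 = 3.803×10^-18 J.
λ = hc/ΔE = (6.626×10^-34·2.998×10^8)/3.803×10^-18 = 5.22×10^-8 m = 52.2 nm.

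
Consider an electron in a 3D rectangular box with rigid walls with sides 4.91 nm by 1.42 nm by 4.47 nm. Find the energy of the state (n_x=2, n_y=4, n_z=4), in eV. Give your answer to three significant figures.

E = 3.35 eV

For a 3D rectangular well E = (h²/8m_e)·Σ n_i²/L_i² = (6.626×10^-34)²/(8·9.109×10^-31) · [2²/(4.91 nm)² + 4²/(1.42 nm)² + 4²/(4.47 nm)²].
Evaluating gives E = 5.363×10^-19 J = 3.35 eV.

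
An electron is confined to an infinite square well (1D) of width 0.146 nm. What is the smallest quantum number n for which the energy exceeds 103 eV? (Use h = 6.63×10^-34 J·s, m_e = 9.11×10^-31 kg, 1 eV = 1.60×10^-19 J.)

n = 3

E_1 = h²/(8m_eL²) = 2.830×10^-18 J = 17.69 eV.
Need n² > 103/17.69 = 5.822, i.e. n > 2.413.
The smallest integer satisfying this is n = 3.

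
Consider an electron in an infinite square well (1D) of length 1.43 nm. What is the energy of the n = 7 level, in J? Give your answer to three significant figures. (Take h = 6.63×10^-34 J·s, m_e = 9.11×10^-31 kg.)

For an infinite well E_n = n²h²/(8m_eL²), so E_1 = h²/(8m_eL²) = (6.63×10^-34)²/(8·9.11×10^-31·(1.43×10^-9 m)²) = 2.949×10^-20 J.
Then E_7 = 7²·E_1 = 49·2.949×10^-20 J = 1.45×10^-18 J.

E_7 = 1.45×10^-18 J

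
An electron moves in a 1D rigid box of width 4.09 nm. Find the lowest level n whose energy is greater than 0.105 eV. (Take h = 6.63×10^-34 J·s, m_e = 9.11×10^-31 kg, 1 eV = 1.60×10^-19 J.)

n = 3

E_1 = h²/(8m_eL²) = 3.606×10^-21 J = 0.02254 eV.
Need n² > 0.105/0.02254 = 4.658, i.e. n > 2.158.
The smallest integer satisfying this is n = 3.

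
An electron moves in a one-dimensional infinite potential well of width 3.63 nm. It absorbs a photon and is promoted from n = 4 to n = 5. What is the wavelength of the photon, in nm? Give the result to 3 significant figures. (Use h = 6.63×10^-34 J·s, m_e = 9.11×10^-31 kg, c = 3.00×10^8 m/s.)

E_1 = h²/(8m_eL²) = 4.577×10^-21 J, so ΔE = (5² − 4²)E_1 = 4.119×10^-20 J.
λ = hc/ΔE = (6.63×10^-34·3.00×10^8)/4.119×10^-20 = 4.83×10^-6 m = 4.83×10^3 nm.

λ = 4.83×10^3 nm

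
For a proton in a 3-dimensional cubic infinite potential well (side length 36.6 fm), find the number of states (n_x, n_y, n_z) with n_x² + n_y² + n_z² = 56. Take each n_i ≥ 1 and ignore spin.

degeneracy = 6

The level has n_x² + n_y² + n_z² = 56. The ordered positive-integer solutions are (2, 4, 6), (2, 6, 4), (4, 2, 6), (4, 6, 2), (6, 2, 4), (6, 4, 2).
That gives 6 states.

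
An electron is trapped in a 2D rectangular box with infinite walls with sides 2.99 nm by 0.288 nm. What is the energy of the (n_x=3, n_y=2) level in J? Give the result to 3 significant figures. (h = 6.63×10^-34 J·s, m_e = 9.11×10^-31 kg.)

For a 2D rectangular well E = (h²/8m_e)·Σ n_i²/L_i² = (6.63×10^-34)²/(8·9.11×10^-31) · [3²/(2.99 nm)² + 2²/(0.288 nm)²].
Evaluating gives E = 2.97×10^-18 J.

E = 2.97×10^-18 J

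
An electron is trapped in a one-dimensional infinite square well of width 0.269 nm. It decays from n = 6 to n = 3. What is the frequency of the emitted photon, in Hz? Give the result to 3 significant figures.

E_1 = h²/(8m_eL²) = 8.326×10^-19 J and ΔE = (6² − 3²)E_1 = 2.248×10^-17 J.
f = ΔE/h = 2.248×10^-17/6.626×10^-34 = 3.39×10^16 Hz.

f = 3.39×10^16 Hz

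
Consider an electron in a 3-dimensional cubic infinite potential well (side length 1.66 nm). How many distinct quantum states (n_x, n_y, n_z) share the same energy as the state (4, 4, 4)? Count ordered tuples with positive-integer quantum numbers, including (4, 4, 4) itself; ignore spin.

degeneracy = 1

The level has n_x² + n_y² + n_z² = 48. The ordered positive-integer solutions are (4, 4, 4).
That gives 1 state.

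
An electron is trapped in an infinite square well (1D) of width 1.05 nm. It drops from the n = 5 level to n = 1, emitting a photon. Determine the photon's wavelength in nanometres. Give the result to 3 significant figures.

λ = 151 nm

E_1 = h²/(8m_eL²) = 5.465×10^-20 J, so ΔE = (5² − 1²)E_1 = 1.312×10^-18 J.
λ = hc/ΔE = (6.626×10^-34·2.998×10^8)/1.312×10^-18 = 1.51×10^-7 m = 151 nm.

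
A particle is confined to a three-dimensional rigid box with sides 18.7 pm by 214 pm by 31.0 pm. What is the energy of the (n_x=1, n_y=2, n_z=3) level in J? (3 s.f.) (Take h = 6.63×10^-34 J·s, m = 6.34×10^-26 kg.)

For a 3D rectangular well E = (h²/8m)·Σ n_i²/L_i² = (6.63×10^-34)²/(8·6.34×10^-26) · [1²/(18.7 pm)² + 2²/(214 pm)² + 3²/(31.0 pm)²].
Evaluating gives E = 1.07×10^-20 J.

E = 1.07×10^-20 J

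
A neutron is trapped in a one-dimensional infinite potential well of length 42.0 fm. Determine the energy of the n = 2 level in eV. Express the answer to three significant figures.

E_2 = 4.64×10^5 eV

For an infinite well E_n = n²h²/(8m_nL²), so E_1 = h²/(8m_nL²) = (6.626×10^-34)²/(8·1.675×10^-27·(4.20×10^-14 m)²) = 1.857×10^-14 J.
Then E_2 = 2²·E_1 = 4·1.857×10^-14 J = 7.428×10^-14 J.
Converting, E_2 = 7.428×10^-14 J / (1.602×10^-19 J/eV) = 4.64×10^5 eV.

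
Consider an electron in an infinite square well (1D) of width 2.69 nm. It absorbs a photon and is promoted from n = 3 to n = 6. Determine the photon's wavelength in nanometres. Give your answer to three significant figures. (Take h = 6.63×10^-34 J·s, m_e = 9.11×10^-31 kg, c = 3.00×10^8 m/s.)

E_1 = h²/(8m_eL²) = 8.335×10^-21 J, so ΔE = (6² − 3²)E_1 = 2.250×10^-19 J.
λ = hc/ΔE = (6.63×10^-34·3.00×10^8)/2.250×10^-19 = 8.84×10^-7 m = 884 nm.

λ = 884 nm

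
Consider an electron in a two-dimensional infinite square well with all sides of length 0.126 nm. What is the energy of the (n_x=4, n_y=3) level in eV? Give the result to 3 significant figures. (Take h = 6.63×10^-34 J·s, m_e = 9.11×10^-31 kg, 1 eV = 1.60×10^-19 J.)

For a 2D rectangular well E = (h²/8m_e)·Σ n_i²/L_i² = (6.63×10^-34)²/(8·9.11×10^-31) · [4²/(0.126 nm)² + 3²/(0.126 nm)²].
Evaluating gives E = 9.498×10^-17 J = 594 eV.

E = 594 eV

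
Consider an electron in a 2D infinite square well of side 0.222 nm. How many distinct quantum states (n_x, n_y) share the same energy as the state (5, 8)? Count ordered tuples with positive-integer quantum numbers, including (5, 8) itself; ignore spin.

degeneracy = 2

The level has n_x² + n_y² = 89. The ordered positive-integer solutions are (5, 8), (8, 5).
That gives 2 states.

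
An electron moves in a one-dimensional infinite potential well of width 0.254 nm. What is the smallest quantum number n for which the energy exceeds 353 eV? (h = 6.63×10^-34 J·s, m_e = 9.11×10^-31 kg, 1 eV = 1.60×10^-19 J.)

n = 8

E_1 = h²/(8m_eL²) = 9.349×10^-19 J = 5.843 eV.
Need n² > 353/5.843 = 60.41, i.e. n > 7.772.
The smallest integer satisfying this is n = 8.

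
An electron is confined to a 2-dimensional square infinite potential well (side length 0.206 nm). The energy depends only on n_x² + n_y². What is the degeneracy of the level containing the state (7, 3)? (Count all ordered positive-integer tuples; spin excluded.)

The level has n_x² + n_y² = 58. The ordered positive-integer solutions are (3, 7), (7, 3).
That gives 2 states.

degeneracy = 2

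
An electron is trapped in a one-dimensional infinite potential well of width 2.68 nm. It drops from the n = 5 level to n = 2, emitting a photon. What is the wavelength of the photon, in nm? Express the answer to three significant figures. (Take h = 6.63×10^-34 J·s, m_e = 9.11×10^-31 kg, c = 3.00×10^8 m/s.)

λ = 1.13×10^3 nm

E_1 = h²/(8m_eL²) = 8.397×10^-21 J, so ΔE = (5² − 2²)E_1 = 1.763×10^-19 J.
λ = hc/ΔE = (6.63×10^-34·3.00×10^8)/1.763×10^-19 = 1.13×10^-6 m = 1.13×10^3 nm.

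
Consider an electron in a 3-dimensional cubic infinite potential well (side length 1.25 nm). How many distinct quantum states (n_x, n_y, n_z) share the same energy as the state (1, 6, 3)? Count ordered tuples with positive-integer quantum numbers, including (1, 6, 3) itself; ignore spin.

degeneracy = 6

The level has n_x² + n_y² + n_z² = 46. The ordered positive-integer solutions are (1, 3, 6), (1, 6, 3), (3, 1, 6), (3, 6, 1), (6, 1, 3), (6, 3, 1).
That gives 6 states.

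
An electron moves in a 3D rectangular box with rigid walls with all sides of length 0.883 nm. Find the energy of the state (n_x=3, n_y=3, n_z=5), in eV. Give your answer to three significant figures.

E = 20.7 eV

For a 3D rectangular well E = (h²/8m_e)·Σ n_i²/L_i² = (6.626×10^-34)²/(8·9.109×10^-31) · [3²/(0.883 nm)² + 3²/(0.883 nm)² + 5²/(0.883 nm)²].
Evaluating gives E = 3.323×10^-18 J = 20.7 eV.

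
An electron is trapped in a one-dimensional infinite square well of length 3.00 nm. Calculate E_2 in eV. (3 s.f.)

E_2 = 0.167 eV

For an infinite well E_n = n²h²/(8m_eL²), so E_1 = h²/(8m_eL²) = (6.626×10^-34)²/(8·9.109×10^-31·(3.00×10^-9 m)²) = 6.694×10^-21 J.
Then E_2 = 2²·E_1 = 4·6.694×10^-21 J = 2.678×10^-20 J.
Converting, E_2 = 2.678×10^-20 J / (1.602×10^-19 J/eV) = 0.167 eV.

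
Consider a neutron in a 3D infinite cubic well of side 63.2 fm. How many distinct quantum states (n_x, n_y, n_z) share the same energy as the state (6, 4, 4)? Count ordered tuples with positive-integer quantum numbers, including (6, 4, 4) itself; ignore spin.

degeneracy = 3

The level has n_x² + n_y² + n_z² = 68. The ordered positive-integer solutions are (4, 4, 6), (4, 6, 4), (6, 4, 4).
That gives 3 states.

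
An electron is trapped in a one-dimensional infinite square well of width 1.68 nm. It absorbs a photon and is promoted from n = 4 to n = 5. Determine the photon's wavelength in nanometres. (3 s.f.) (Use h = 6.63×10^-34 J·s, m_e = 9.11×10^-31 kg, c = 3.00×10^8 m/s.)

E_1 = h²/(8m_eL²) = 2.137×10^-20 J, so ΔE = (5² − 4²)E_1 = 1.923×10^-19 J.
λ = hc/ΔE = (6.63×10^-34·3.00×10^8)/1.923×10^-19 = 1.03×10^-6 m = 1.03×10^3 nm.

λ = 1.03×10^3 nm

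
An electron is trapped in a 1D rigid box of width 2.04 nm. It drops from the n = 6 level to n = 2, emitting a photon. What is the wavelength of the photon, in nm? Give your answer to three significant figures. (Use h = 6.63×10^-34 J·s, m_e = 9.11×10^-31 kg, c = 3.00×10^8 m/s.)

E_1 = h²/(8m_eL²) = 1.449×10^-20 J, so ΔE = (6² − 2²)E_1 = 4.637×10^-19 J.
λ = hc/ΔE = (6.63×10^-34·3.00×10^8)/4.637×10^-19 = 4.29×10^-7 m = 429 nm.

λ = 429 nm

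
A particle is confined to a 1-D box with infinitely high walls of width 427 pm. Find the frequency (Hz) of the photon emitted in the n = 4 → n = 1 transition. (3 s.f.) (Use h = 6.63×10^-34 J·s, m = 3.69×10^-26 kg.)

E_1 = h²/(8mL²) = 8.167×10^-24 J and ΔE = (4² − 1²)E_1 = 1.225×10^-22 J.
f = ΔE/h = 1.225×10^-22/6.63×10^-34 = 1.85×10^11 Hz.

f = 1.85×10^11 Hz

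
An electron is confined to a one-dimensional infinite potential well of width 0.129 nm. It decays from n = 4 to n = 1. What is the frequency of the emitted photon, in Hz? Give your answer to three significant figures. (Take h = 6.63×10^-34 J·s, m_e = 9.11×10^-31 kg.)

E_1 = h²/(8m_eL²) = 3.624×10^-18 J and ΔE = (4² − 1²)E_1 = 5.436×10^-17 J.
f = ΔE/h = 5.436×10^-17/6.63×10^-34 = 8.20×10^16 Hz.

f = 8.20×10^16 Hz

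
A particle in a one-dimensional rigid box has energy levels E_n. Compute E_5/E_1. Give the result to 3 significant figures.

E_n ∝ n², so E_5/E_1 = 5²/1² = 25/1 = 25.0.

25.0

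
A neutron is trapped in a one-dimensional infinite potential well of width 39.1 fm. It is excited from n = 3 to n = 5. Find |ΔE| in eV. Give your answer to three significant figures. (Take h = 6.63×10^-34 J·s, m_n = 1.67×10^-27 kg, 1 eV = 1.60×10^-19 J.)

|ΔE| = 2.15×10^6 eV

E_1 = h²/(8m_nL²) = 2.152×10^-14 J.
|ΔE| = |3² − 5²|·E_1 = 16·2.152×10^-14 J = 3.443×10^-13 J = 2.15×10^6 eV.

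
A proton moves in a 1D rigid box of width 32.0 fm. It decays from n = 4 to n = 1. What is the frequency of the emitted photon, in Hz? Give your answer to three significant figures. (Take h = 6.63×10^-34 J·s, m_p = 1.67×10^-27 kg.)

E_1 = h²/(8m_pL²) = 3.213×10^-14 J and ΔE = (4² − 1²)E_1 = 4.819×10^-13 J.
f = ΔE/h = 4.819×10^-13/6.63×10^-34 = 7.27×10^20 Hz.

f = 7.27×10^20 Hz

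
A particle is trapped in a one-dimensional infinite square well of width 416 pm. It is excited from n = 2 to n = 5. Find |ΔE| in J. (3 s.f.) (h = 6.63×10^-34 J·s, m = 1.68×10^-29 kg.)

|ΔE| = 3.97×10^-19 J

E_1 = h²/(8mL²) = 1.890×10^-20 J.
|ΔE| = |2² − 5²|·E_1 = 21·1.890×10^-20 J = 3.97×10^-19 J.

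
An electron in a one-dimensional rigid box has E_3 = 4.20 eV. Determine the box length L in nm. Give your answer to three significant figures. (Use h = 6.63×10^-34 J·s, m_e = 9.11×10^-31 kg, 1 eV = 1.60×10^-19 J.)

From E_n = n²h²/(8m_eL²), L = n·h/√(8m_eE_n).
E_3 = 4.20 eV = 6.720×10^-19 J, so L = 3·6.63×10^-34/√(8·9.11×10^-31·6.720×10^-19) = 8.99×10^-10 m = 0.899 nm.

L = 0.899 nm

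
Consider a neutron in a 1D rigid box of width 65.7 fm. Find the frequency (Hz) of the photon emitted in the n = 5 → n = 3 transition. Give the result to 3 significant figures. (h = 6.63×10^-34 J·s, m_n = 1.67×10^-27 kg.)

f = 1.84×10^20 Hz

E_1 = h²/(8m_nL²) = 7.622×10^-15 J and ΔE = (5² − 3²)E_1 = 1.220×10^-13 J.
f = ΔE/h = 1.220×10^-13/6.63×10^-34 = 1.84×10^20 Hz.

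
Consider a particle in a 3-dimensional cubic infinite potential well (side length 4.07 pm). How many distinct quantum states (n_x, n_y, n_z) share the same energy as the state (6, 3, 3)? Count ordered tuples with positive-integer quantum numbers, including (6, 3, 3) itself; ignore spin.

The level has n_x² + n_y² + n_z² = 54. The ordered positive-integer solutions are (1, 2, 7), (1, 7, 2), (2, 1, 7), (2, 5, 5), (2, 7, 1), (3, 3, 6), (3, 6, 3), (5, 2, 5), (5, 5, 2), (6, 3, 3), (7, 1, 2), (7, 2, 1).
That gives 12 states.

degeneracy = 12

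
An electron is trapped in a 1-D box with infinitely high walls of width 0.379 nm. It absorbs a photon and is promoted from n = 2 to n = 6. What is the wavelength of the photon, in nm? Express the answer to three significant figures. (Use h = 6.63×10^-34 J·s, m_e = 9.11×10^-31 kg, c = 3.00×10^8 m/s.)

λ = 14.8 nm

E_1 = h²/(8m_eL²) = 4.199×10^-19 J, so ΔE = (6² − 2²)E_1 = 1.344×10^-17 J.
λ = hc/ΔE = (6.63×10^-34·3.00×10^8)/1.344×10^-17 = 1.48×10^-8 m = 14.8 nm.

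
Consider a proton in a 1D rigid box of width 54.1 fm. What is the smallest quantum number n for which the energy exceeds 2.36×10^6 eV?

E_1 = h²/(8m_pL²) = 1.121×10^-14 J = 6.998×10^4 eV.
Need n² > 2.36×10^6/6.998×10^4 = 33.72, i.e. n > 5.807.
The smallest integer satisfying this is n = 6.

n = 6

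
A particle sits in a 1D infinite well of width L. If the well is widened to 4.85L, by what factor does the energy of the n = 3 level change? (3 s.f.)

0.0425

E_n ∝ 1/L², so the energy scales by 1/4.85² = 0.0425.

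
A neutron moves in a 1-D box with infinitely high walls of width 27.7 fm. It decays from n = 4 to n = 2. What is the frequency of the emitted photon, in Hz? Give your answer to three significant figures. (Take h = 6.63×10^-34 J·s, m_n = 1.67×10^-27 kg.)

f = 7.76×10^20 Hz

E_1 = h²/(8m_nL²) = 4.288×10^-14 J and ΔE = (4² − 2²)E_1 = 5.146×10^-13 J.
f = ΔE/h = 5.146×10^-13/6.63×10^-34 = 7.76×10^20 Hz.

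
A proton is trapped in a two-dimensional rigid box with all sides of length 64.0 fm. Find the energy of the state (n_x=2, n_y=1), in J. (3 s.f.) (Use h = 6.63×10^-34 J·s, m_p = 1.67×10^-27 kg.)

For a 2D rectangular well E = (h²/8m_p)·Σ n_i²/L_i² = (6.63×10^-34)²/(8·1.67×10^-27) · [2²/(64.0 fm)² + 1²/(64.0 fm)²].
Evaluating gives E = 4.02×10^-14 J.

E = 4.02×10^-14 J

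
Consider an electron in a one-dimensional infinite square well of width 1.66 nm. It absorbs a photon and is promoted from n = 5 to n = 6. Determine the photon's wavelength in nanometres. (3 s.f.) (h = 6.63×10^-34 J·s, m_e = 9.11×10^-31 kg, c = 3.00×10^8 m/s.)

λ = 826 nm

E_1 = h²/(8m_eL²) = 2.189×10^-20 J, so ΔE = (6² − 5²)E_1 = 2.408×10^-19 J.
λ = hc/ΔE = (6.63×10^-34·3.00×10^8)/2.408×10^-19 = 8.26×10^-7 m = 826 nm.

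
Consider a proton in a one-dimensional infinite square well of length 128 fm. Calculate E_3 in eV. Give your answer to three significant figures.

For an infinite well E_n = n²h²/(8m_pL²), so E_1 = h²/(8m_pL²) = (6.626×10^-34)²/(8·1.673×10^-27·(1.28×10^-13 m)²) = 2.002×10^-15 J.
Then E_3 = 3²·E_1 = 9·2.002×10^-15 J = 1.802×10^-14 J.
Converting, E_3 = 1.802×10^-14 J / (1.602×10^-19 J/eV) = 1.12×10^5 eV.

E_3 = 1.12×10^5 eV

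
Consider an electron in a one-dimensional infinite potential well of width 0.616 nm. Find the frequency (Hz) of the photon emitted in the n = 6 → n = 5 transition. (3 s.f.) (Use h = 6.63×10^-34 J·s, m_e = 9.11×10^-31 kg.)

E_1 = h²/(8m_eL²) = 1.589×10^-19 J and ΔE = (6² − 5²)E_1 = 1.748×10^-18 J.
f = ΔE/h = 1.748×10^-18/6.63×10^-34 = 2.64×10^15 Hz.

f = 2.64×10^15 Hz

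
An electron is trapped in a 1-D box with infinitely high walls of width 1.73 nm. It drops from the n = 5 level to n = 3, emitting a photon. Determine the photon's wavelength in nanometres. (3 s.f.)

E_1 = h²/(8m_eL²) = 2.013×10^-20 J, so ΔE = (5² − 3²)E_1 = 3.221×10^-19 J.
λ = hc/ΔE = (6.626×10^-34·2.998×10^8)/3.221×10^-19 = 6.17×10^-7 m = 617 nm.

λ = 617 nm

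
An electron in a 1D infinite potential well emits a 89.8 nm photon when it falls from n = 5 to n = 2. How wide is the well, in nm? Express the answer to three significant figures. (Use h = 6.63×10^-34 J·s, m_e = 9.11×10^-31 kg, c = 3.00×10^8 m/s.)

The photon carries ΔE = hc/λ = 6.63×10^-34·3.00×10^8/8.98×10^-8 m = 2.215×10^-18 J.
Since ΔE = (5² − 2²)E_1, E_1 = 1.055×10^-19 J, and L = h/√(8m_eE_1) = 7.56×10^-10 m = 0.756 nm.

L = 0.756 nm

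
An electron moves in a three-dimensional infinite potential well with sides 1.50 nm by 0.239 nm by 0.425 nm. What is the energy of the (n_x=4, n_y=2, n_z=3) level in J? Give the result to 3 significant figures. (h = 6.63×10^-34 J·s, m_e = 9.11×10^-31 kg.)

E = 7.66×10^-18 J

For a 3D rectangular well E = (h²/8m_e)·Σ n_i²/L_i² = (6.63×10^-34)²/(8·9.11×10^-31) · [4²/(1.50 nm)² + 2²/(0.239 nm)² + 3²/(0.425 nm)²].
Evaluating gives E = 7.66×10^-18 J.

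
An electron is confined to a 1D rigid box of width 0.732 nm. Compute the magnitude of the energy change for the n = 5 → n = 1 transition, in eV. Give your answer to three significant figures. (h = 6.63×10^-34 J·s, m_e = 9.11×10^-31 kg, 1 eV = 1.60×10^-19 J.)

E_1 = h²/(8m_eL²) = 1.126×10^-19 J.
|ΔE| = |5² − 1²|·E_1 = 24·1.126×10^-19 J = 2.702×10^-18 J = 16.9 eV.

|ΔE| = 16.9 eV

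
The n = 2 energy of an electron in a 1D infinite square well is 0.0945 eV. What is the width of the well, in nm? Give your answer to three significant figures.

L = 3.99 nm

From E_n = n²h²/(8m_eL²), L = n·h/√(8m_eE_n).
E_2 = 0.0945 eV = 1.514×10^-20 J, so L = 2·6.626×10^-34/√(8·9.109×10^-31·1.514×10^-20) = 3.99×10^-9 m = 3.99 nm.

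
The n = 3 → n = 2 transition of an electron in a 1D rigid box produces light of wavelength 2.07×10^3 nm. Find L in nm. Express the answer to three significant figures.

L = 1.77 nm

The photon carries ΔE = hc/λ = 6.626×10^-34·2.998×10^8/2.07×10^-6 m = 9.596×10^-20 J.
Since ΔE = (3² − 2²)E_1, E_1 = 1.919×10^-20 J, and L = h/√(8m_eE_1) = 1.77×10^-9 m = 1.77 nm.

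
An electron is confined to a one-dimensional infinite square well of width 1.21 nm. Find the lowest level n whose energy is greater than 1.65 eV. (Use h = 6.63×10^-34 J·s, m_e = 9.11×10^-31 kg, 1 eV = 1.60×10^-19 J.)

E_1 = h²/(8m_eL²) = 4.120×10^-20 J = 0.2575 eV.
Need n² > 1.65/0.2575 = 6.408, i.e. n > 2.531.
The smallest integer satisfying this is n = 3.

n = 3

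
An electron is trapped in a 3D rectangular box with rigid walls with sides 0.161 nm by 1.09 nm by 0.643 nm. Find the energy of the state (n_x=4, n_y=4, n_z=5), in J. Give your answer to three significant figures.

E = 4.16×10^-17 J

For a 3D rectangular well E = (h²/8m_e)·Σ n_i²/L_i² = (6.626×10^-34)²/(8·9.109×10^-31) · [4²/(0.161 nm)² + 4²/(1.09 nm)² + 5²/(0.643 nm)²].
Evaluating gives E = 4.16×10^-17 J.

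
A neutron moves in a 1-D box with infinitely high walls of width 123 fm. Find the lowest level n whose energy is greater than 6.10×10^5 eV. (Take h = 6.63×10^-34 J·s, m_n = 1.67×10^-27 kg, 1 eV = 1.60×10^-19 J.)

E_1 = h²/(8m_nL²) = 2.175×10^-15 J = 1.359×10^4 eV.
Need n² > 6.10×10^5/1.359×10^4 = 44.89, i.e. n > 6.700.
The smallest integer satisfying this is n = 7.

n = 7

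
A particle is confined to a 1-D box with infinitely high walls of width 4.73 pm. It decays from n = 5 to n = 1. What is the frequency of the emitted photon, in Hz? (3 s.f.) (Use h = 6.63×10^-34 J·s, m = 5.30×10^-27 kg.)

E_1 = h²/(8mL²) = 4.634×10^-19 J and ΔE = (5² − 1²)E_1 = 1.112×10^-17 J.
f = ΔE/h = 1.112×10^-17/6.63×10^-34 = 1.68×10^16 Hz.

f = 1.68×10^16 Hz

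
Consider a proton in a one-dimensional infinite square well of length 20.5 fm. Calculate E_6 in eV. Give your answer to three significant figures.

E_6 = 1.75×10^7 eV

For an infinite well E_n = n²h²/(8m_pL²), so E_1 = h²/(8m_pL²) = (6.626×10^-34)²/(8·1.673×10^-27·(2.05×10^-14 m)²) = 7.806×10^-14 J.
Then E_6 = 6²·E_1 = 36·7.806×10^-14 J = 2.810×10^-12 J.
Converting, E_6 = 2.810×10^-12 J / (1.602×10^-19 J/eV) = 1.75×10^7 eV.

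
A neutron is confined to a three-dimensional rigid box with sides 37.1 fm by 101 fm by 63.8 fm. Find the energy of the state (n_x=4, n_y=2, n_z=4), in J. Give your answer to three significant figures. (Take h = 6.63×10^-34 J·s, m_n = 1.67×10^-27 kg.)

For a 3D rectangular well E = (h²/8m_n)·Σ n_i²/L_i² = (6.63×10^-34)²/(8·1.67×10^-27) · [4²/(37.1 fm)² + 2²/(101 fm)² + 4²/(63.8 fm)²].
Evaluating gives E = 5.25×10^-13 J.

E = 5.25×10^-13 J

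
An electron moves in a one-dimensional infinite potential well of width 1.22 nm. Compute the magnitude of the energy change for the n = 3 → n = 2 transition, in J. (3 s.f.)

E_1 = h²/(8m_eL²) = 4.048×10^-20 J.
|ΔE| = |3² − 2²|·E_1 = 5·4.048×10^-20 J = 2.02×10^-19 J.

|ΔE| = 2.02×10^-19 J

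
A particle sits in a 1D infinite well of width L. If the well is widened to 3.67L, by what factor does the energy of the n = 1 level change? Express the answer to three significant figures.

E_n ∝ 1/L², so the energy scales by 1/3.67² = 0.0742.

0.0742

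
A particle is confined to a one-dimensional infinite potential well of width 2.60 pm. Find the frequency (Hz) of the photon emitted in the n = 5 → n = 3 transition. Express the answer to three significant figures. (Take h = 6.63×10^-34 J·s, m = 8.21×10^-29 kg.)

E_1 = h²/(8mL²) = 9.900×10^-17 J and ΔE = (5² − 3²)E_1 = 1.584×10^-15 J.
f = ΔE/h = 1.584×10^-15/6.63×10^-34 = 2.39×10^18 Hz.

f = 2.39×10^18 Hz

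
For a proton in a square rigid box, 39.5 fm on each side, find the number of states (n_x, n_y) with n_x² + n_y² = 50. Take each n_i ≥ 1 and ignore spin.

degeneracy = 3

The level has n_x² + n_y² = 50. The ordered positive-integer solutions are (1, 7), (5, 5), (7, 1).
That gives 3 states.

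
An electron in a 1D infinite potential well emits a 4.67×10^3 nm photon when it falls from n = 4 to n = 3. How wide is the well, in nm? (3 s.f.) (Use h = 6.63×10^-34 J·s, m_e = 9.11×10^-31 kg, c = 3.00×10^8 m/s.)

L = 3.15 nm

The photon carries ΔE = hc/λ = 6.63×10^-34·3.00×10^8/4.67×10^-6 m = 4.259×10^-20 J.
Since ΔE = (4² − 3²)E_1, E_1 = 6.084×10^-21 J, and L = h/√(8m_eE_1) = 3.15×10^-9 m = 3.15 nm.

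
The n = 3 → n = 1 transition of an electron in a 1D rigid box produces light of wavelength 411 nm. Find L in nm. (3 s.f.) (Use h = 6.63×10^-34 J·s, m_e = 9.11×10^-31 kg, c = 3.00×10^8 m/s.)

The photon carries ΔE = hc/λ = 6.63×10^-34·3.00×10^8/4.11×10^-7 m = 4.839×10^-19 J.
Since ΔE = (3² − 1²)E_1, E_1 = 6.049×10^-20 J, and L = h/√(8m_eE_1) = 9.99×10^-10 m = 0.999 nm.

L = 0.999 nm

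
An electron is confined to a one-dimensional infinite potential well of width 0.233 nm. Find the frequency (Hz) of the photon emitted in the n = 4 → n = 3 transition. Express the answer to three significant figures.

E_1 = h²/(8m_eL²) = 1.110×10^-18 J and ΔE = (4² − 3²)E_1 = 7.770×10^-18 J.
f = ΔE/h = 7.770×10^-18/6.626×10^-34 = 1.17×10^16 Hz.

f = 1.17×10^16 Hz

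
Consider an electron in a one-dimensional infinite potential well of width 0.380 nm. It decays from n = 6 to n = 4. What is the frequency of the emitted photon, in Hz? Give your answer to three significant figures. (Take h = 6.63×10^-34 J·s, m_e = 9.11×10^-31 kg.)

E_1 = h²/(8m_eL²) = 4.177×10^-19 J and ΔE = (6² − 4²)E_1 = 8.354×10^-18 J.
f = ΔE/h = 8.354×10^-18/6.63×10^-34 = 1.26×10^16 Hz.

f = 1.26×10^16 Hz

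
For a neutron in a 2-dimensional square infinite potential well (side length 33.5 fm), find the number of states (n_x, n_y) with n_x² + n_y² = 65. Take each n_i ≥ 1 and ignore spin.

The level has n_x² + n_y² = 65. The ordered positive-integer solutions are (1, 8), (4, 7), (7, 4), (8, 1).
That gives 4 states.

degeneracy = 4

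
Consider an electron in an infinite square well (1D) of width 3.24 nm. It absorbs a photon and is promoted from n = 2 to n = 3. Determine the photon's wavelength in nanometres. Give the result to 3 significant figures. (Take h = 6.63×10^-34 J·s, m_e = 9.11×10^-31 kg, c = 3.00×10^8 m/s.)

λ = 6.92×10^3 nm

E_1 = h²/(8m_eL²) = 5.746×10^-21 J, so ΔE = (3² − 2²)E_1 = 2.873×10^-20 J.
λ = hc/ΔE = (6.63×10^-34·3.00×10^8)/2.873×10^-20 = 6.92×10^-6 m = 6.92×10^3 nm.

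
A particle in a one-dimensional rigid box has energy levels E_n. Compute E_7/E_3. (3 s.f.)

E_n ∝ n², so E_7/E_3 = 7²/3² = 49/9 = 5.44.

5.44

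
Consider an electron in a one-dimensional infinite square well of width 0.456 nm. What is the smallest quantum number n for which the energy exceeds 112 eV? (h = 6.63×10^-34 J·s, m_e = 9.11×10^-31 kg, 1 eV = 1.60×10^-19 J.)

n = 8

E_1 = h²/(8m_eL²) = 2.901×10^-19 J = 1.813 eV.
Need n² > 112/1.813 = 61.78, i.e. n > 7.860.
The smallest integer satisfying this is n = 8.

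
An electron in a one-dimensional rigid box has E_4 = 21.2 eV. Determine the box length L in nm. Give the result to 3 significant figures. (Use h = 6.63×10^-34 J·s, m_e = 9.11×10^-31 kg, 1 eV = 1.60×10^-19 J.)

L = 0.533 nm

From E_n = n²h²/(8m_eL²), L = n·h/√(8m_eE_n).
E_4 = 21.2 eV = 3.392×10^-18 J, so L = 4·6.63×10^-34/√(8·9.11×10^-31·3.392×10^-18) = 5.33×10^-10 m = 0.533 nm.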